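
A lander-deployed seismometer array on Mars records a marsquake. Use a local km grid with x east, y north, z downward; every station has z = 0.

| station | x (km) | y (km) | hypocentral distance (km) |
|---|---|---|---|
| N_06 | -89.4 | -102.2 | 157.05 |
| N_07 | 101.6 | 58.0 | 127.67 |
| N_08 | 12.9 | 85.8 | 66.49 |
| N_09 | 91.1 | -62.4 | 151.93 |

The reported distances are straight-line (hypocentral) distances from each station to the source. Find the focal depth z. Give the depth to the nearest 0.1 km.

z ≈ 28.6 km

Each station gives a sphere (x−x_i)² + (y−y_i)² + z² = d_i² (stations at z=0).
Subtracting the N_06 sphere from N_07 and N_08: z² cancels, leaving linear equations in x and y:
382.0 x + 320.4 y = 3614.43
204.6 x + 376.0 y = 9334.63
Solving: x ≈ -20.899, y ≈ 36.199 km (keep extra digits for the depth step; rounded: -20.9, 36.2).
Then from the N_06 sphere: z² = 157.05² − (x + 89.4)² − (y + 102.2)² with x = -20.899, y = 36.199, so z ≈ 28.601 ≈ 28.6 km.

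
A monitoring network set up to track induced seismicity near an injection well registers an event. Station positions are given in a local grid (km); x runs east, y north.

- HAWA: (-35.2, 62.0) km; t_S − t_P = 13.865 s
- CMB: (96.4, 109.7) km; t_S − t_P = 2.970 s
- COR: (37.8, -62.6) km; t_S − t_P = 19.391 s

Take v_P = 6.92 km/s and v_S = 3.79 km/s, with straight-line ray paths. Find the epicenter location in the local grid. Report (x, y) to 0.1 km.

Distance from S−P lag: d = Δt · v_P v_S / (v_P − v_S) = Δt · (6.92·3.79)/(6.92−3.79) ≈ 8.3792·Δt.
So d_HAWA = 116.18, d_CMB = 24.89, d_COR = 162.48 km.
Circle about each station: (x + 35.2)² + (y − 62.0)² = 116.18²; (x − 96.4)² + (y − 109.7)² = 24.89²; (x − 37.8)² + (y + 62.6)² = 162.48².
Subtracting the HAWA equation from the CMB and COR equations removes the quadratic terms:
263.2 x + 95.4 y = 29122.29
146.0 x − 249.2 y = -12637.40
Solving the 2×2 system: x ≈ 76.1, y ≈ 95.3 km.

x ≈ 76.1 km, y ≈ 95.3 km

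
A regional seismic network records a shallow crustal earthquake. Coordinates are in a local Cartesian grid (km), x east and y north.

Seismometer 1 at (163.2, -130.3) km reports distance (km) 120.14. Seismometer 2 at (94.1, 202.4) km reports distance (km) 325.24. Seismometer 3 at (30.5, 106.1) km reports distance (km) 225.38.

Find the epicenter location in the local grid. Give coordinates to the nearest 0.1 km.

x ≈ 43.6 km, y ≈ -118.9 km

Circle about each station: (x − 163.2)² + (y + 130.3)² = 120.14²; (x − 94.1)² + (y − 202.4)² = 325.24²; (x − 30.5)² + (y − 106.1)² = 225.38².
Subtracting the Seismometer 1 equation from the Seismometer 2 and Seismometer 3 equations removes the quadratic terms:
-138.2 x + 665.4 y = -85139.20
-265.4 x + 472.8 y = -67787.39
Solving the 2×2 system: x ≈ 43.6, y ≈ -118.9 km.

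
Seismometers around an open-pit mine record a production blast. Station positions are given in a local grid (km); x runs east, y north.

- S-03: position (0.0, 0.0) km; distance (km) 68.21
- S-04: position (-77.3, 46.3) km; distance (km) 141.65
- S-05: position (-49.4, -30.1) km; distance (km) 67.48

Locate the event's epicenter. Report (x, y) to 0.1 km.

6.5 km east, -67.9 km north

Circle about each station: x² + y² = 68.21²; (x + 77.3)² + (y − 46.3)² = 141.65²; (x + 49.4)² + (y + 30.1)² = 67.48².
Subtracting pairs of circle equations eliminates x²+y² and gives linear equations (the radical axes):
-154.6 x + 92.6 y = -7293.14
-98.8 x − 60.2 y = 3445.42
Solving the 2×2 system: x ≈ 6.5, y ≈ -67.9 km.
Check against S-03 (with the unrounded x, y): √(x²+y²) = 68.21 ≈ 68.21 km. ✓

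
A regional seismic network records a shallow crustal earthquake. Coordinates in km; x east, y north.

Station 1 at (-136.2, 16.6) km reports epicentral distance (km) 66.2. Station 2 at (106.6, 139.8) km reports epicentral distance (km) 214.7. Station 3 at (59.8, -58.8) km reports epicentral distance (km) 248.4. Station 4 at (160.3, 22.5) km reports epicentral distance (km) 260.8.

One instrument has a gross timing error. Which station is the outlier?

Solve using three stations at a time. Using Station 1, Station 2, Station 4 (subtract circle equations pairwise → linear system) gives (x, y) ≈ (-96.3, 69.4).
Distances from that point to each station vs reported:
  Station 1: calculated 66.2 vs reported 66.2 → residual 0.0 km
  Station 2: calculated 214.7 vs reported 214.7 → residual 0.0 km
  Station 3: calculated 202.0 vs reported 248.4 → residual 46.4 km
  Station 4: calculated 260.8 vs reported 260.8 → residual 0.0 km
Station 1, Station 2, Station 4 are mutually consistent (residuals ≈ 0); Station 3 is off by 46.4 km.

Station 3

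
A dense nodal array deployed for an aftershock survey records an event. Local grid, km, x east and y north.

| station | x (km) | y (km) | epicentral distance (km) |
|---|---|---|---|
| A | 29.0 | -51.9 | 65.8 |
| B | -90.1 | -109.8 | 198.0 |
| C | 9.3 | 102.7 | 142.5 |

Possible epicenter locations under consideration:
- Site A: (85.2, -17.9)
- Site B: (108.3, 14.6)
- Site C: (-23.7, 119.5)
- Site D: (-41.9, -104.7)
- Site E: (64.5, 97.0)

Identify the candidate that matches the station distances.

For each candidate, compare |candidate − station| to the reported distance:
Site A: residuals A 0.1, B 0.1, C 0.0 → max 0.1 km
Site B: residuals A 37.7, B 36.2, C 10.0 → max 37.7 km
Site C: residuals A 113.5, B 40.7, C 105.5 → max 113.5 km
Site D: residuals A 22.6, B 149.5, C 71.1 → max 149.5 km
Site E: residuals A 87.3, B 60.2, C 87.0 → max 87.3 km
Only Site A has all residuals ≈ 0.

Site A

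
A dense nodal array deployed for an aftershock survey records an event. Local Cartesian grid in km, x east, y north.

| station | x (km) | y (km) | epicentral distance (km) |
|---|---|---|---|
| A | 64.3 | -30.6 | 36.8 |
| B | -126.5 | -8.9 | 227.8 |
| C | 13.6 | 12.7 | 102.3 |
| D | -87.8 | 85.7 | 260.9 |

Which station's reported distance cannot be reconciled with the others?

D

Solve using three stations at a time. Using A, B, C (subtract circle equations pairwise → linear system) gives (x, y) ≈ (98.5, -44.4).
Distances from that point to each station vs reported:
  A: calculated 36.9 vs reported 36.8 → residual 0.1 km
  B: calculated 227.8 vs reported 227.8 → residual 0.0 km
  C: calculated 102.3 vs reported 102.3 → residual 0.0 km
  D: calculated 227.3 vs reported 260.9 → residual 33.6 km
A, B, C are mutually consistent (residuals ≈ 0); D is off by 33.6 km.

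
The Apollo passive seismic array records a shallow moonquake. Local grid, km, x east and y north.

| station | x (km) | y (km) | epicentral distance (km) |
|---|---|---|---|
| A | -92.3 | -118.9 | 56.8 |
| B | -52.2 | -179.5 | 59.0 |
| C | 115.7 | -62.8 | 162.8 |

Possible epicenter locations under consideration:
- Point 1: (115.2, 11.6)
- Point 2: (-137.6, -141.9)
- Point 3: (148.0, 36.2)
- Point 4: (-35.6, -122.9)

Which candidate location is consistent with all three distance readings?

For each candidate, compare |candidate − station| to the reported distance:
Point 1: residuals A 188.3, B 195.1, C 88.4 → max 195.1 km
Point 2: residuals A 6.0, B 34.3, C 102.6 → max 102.6 km
Point 3: residuals A 229.2, B 235.3, C 58.7 → max 235.3 km
Point 4: residuals A 0.0, B 0.0, C 0.0 → max 0.0 km
Only Point 4 has all residuals ≈ 0.

Point 4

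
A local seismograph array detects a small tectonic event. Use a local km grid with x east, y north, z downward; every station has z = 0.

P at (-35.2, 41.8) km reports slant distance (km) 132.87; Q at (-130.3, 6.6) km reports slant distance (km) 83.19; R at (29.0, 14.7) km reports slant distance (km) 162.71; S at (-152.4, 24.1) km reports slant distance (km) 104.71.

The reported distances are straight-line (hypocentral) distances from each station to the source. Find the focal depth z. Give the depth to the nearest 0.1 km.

46.7 km

Each station gives a sphere (x−x_i)² + (y−y_i)² + z² = d_i² (stations at z=0).
Subtracting the P sphere from Q and R: z² cancels, leaving linear equations in x and y:
-190.2 x − 70.4 y = 24769.23
128.4 x − 54.2 y = -10749.30
Solving: x ≈ -108.498, y ≈ -58.706 km (keep extra digits for the depth step; rounded: -108.5, -58.7).
Then from the P sphere: z² = 132.87² − (x + 35.2)² − (y − 41.8)² with x = -108.498, y = -58.706, so z ≈ 46.695 ≈ 46.7 km.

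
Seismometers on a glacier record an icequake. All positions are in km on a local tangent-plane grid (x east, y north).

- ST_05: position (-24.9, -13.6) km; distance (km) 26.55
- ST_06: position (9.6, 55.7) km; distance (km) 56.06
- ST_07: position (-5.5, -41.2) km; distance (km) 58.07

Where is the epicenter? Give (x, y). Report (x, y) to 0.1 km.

Circle about each station: (x + 24.9)² + (y + 13.6)² = 26.55²; (x − 9.6)² + (y − 55.7)² = 56.06²; (x + 5.5)² + (y + 41.2)² = 58.07².
Subtracting the ST_05 equation from the ST_06 and ST_07 equations removes the quadratic terms:
69.0 x + 138.6 y = -48.14
38.8 x − 55.2 y = -1744.50
Solving the 2×2 system: x ≈ -26.6, y ≈ 12.9 km.
Check against ST_05 (with the unrounded x, y): √((x + 24.9)²+(y + 13.6)²) = 26.55 ≈ 26.55 km. ✓

-26.6 km east, 12.9 km north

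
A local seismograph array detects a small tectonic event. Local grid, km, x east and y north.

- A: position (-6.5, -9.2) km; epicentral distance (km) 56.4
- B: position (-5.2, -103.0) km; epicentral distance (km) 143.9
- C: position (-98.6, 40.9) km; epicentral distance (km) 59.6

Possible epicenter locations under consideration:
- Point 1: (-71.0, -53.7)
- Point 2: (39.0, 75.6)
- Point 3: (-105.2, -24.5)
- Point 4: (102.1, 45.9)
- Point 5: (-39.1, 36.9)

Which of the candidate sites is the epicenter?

Point 5

For each candidate, compare |candidate − station| to the reported distance:
Point 1: residuals A 22.0, B 61.7, C 38.9 → max 61.7 km
Point 2: residuals A 39.8, B 40.1, C 82.3 → max 82.3 km
Point 3: residuals A 43.5, B 16.8, C 6.1 → max 43.5 km
Point 4: residuals A 65.4, B 39.6, C 141.2 → max 141.2 km
Point 5: residuals A 0.1, B 0.0, C 0.0 → max 0.1 km
Only Point 5 has all residuals ≈ 0.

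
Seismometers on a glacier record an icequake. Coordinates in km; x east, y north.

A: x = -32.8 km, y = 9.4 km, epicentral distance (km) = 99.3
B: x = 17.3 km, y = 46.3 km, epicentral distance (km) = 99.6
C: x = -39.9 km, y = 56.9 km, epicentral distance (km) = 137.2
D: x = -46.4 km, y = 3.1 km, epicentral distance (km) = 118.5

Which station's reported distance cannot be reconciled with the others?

D

Solve using three stations at a time. Using A, B, C (subtract circle equations pairwise → linear system) gives (x, y) ≈ (48.0, -48.6).
Distances from that point to each station vs reported:
  A: calculated 99.4 vs reported 99.3 → residual 0.1 km
  B: calculated 99.7 vs reported 99.6 → residual 0.1 km
  C: calculated 137.3 vs reported 137.2 → residual 0.1 km
  D: calculated 107.6 vs reported 118.5 → residual 10.9 km
A, B, C are mutually consistent (residuals ≈ 0); D is off by 10.9 km.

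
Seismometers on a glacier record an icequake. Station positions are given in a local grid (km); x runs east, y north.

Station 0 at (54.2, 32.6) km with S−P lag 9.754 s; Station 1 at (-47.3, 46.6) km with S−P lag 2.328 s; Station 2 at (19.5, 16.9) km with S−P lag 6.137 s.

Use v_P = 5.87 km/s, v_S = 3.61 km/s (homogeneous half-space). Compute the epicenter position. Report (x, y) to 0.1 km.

x ≈ -37.1 km, y ≈ 27.3 km

Distance from S−P lag: d = Δt · v_P v_S / (v_P − v_S) = Δt · (5.87·3.61)/(5.87−3.61) ≈ 9.3764·Δt.
So d_Station 0 = 91.46, d_Station 1 = 21.83, d_Station 2 = 57.54 km.
Circle about each station: (x − 54.2)² + (y − 32.6)² = 91.46²; (x + 47.3)² + (y − 46.6)² = 21.83²; (x − 19.5)² + (y − 16.9)² = 57.54².
Subtracting the Station 0 equation from the Station 1 and Station 2 equations removes the quadratic terms:
-203.0 x + 28.0 y = 8296.83
-69.4 x − 31.4 y = 1719.54
Solving the 2×2 system: x ≈ -37.1, y ≈ 27.3 km.
Check against Station 0 (with the unrounded x, y): √((x − 54.2)²+(y − 32.6)²) = 91.47 ≈ 91.46 km. ✓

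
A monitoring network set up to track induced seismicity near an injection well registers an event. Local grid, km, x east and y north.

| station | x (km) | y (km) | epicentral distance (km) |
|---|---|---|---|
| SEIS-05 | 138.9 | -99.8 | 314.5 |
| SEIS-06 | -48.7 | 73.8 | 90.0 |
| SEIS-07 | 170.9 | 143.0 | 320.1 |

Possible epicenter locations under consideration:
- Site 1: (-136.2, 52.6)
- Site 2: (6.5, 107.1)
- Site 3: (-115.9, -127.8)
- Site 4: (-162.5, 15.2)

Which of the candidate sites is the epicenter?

Site 1

For each candidate, compare |candidate − station| to the reported distance:
Site 1: residuals SEIS-05 0.0, SEIS-06 0.0, SEIS-07 0.0 → max 0.0 km
Site 2: residuals SEIS-05 68.9, SEIS-06 25.5, SEIS-07 151.8 → max 151.8 km
Site 3: residuals SEIS-05 58.2, SEIS-06 122.5, SEIS-07 74.3 → max 122.5 km
Site 4: residuals SEIS-05 8.1, SEIS-06 38.0, SEIS-07 37.0 → max 38.0 km
Only Site 1 has all residuals ≈ 0.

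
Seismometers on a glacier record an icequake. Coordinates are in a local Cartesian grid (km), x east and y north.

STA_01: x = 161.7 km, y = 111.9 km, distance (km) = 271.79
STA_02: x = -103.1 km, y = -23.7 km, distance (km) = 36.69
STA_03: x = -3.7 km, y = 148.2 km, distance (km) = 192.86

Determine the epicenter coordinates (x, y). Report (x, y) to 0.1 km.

x ≈ -67.8 km, y ≈ -33.7 km

Circle about each station: (x − 161.7)² + (y − 111.9)² = 271.79²; (x + 103.1)² + (y + 23.7)² = 36.69²; (x + 3.7)² + (y − 148.2)² = 192.86².
Subtracting pairs of circle equations eliminates x²+y² and gives linear equations (the radical axes):
-529.6 x − 271.2 y = 45046.45
-330.8 x + 72.6 y = 19983.25
Solving the 2×2 system: x ≈ -67.8, y ≈ -33.7 km.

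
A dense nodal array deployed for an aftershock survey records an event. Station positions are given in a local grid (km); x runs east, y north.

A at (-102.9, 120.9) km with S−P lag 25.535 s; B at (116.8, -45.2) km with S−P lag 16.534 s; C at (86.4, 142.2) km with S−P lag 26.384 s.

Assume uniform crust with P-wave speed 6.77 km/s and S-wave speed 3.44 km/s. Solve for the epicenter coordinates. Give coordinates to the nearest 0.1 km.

Distance from S−P lag: d = Δt · v_P v_S / (v_P − v_S) = Δt · (6.77·3.44)/(6.77−3.44) ≈ 6.9936·Δt.
So d_A = 178.58, d_B = 115.63, d_C = 184.52 km.
Circle about each station: (x + 102.9)² + (y − 120.9)² = 178.58²; (x − 116.8)² + (y + 45.2)² = 115.63²; (x − 86.4)² + (y − 142.2)² = 184.52².
Subtracting the A equation from the B and C equations removes the quadratic terms:
439.4 x − 332.2 y = 9000.58
378.6 x + 42.6 y = 323.77
Solving the 2×2 system: x ≈ 3.4, y ≈ -22.6 km.

x ≈ 3.4 km, y ≈ -22.6 km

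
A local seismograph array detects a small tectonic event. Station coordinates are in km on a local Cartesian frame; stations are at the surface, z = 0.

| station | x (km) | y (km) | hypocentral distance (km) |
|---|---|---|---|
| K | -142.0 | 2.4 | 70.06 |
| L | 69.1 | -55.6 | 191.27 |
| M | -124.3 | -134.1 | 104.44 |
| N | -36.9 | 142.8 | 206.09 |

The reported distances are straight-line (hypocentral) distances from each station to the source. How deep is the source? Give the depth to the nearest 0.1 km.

z ≈ 47.7 km

Each station gives a sphere (x−x_i)² + (y−y_i)² + z² = d_i² (stations at z=0).
Subtracting the K sphere from L and M: z² cancels, leaving linear equations in x and y:
422.2 x − 116.0 y = -43979.40
35.4 x − 273.0 y = 7264.23
Solving: x ≈ -115.596, y ≈ -41.598 km (keep extra digits for the depth step; rounded: -115.6, -41.6).
Then from the K sphere: z² = 70.06² − (x + 142.0)² − (y − 2.4)² with x = -115.596, y = -41.598, so z ≈ 47.701 ≈ 47.7 km.
Check against N (with the unrounded solution): distance 206.09 ≈ 206.09 km. ✓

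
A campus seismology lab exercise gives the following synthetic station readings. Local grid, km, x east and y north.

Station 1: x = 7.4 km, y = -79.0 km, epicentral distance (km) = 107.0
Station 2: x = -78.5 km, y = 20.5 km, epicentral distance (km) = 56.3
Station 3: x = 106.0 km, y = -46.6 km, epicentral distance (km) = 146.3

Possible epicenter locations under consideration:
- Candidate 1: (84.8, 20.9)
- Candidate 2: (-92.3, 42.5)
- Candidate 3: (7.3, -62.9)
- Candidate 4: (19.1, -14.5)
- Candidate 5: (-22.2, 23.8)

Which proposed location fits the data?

For each candidate, compare |candidate − station| to the reported distance:
Candidate 1: residuals Station 1 19.4, Station 2 107.0, Station 3 75.5 → max 107.0 km
Candidate 2: residuals Station 1 50.2, Station 2 30.3, Station 3 71.1 → max 71.1 km
Candidate 3: residuals Station 1 90.9, Station 2 63.4, Station 3 46.3 → max 90.9 km
Candidate 4: residuals Station 1 41.4, Station 2 47.4, Station 3 53.7 → max 53.7 km
Candidate 5: residuals Station 1 0.0, Station 2 0.1, Station 3 0.0 → max 0.1 km
Only Candidate 5 has all residuals ≈ 0.

Candidate 5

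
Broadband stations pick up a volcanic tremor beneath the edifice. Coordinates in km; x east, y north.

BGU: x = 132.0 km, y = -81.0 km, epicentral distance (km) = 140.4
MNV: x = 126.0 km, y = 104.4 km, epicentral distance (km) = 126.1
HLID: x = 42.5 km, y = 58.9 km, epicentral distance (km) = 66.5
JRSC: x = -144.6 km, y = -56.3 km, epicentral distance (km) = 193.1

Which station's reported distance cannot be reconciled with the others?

Solve using three stations at a time. Using BGU, MNV, JRSC (subtract circle equations pairwise → linear system) gives (x, y) ≈ (33.3, 18.9).
Distances from that point to each station vs reported:
  BGU: calculated 140.4 vs reported 140.4 → residual 0.0 km
  MNV: calculated 126.1 vs reported 126.1 → residual 0.0 km
  HLID: calculated 41.1 vs reported 66.5 → residual 25.4 km
  JRSC: calculated 193.1 vs reported 193.1 → residual 0.0 km
BGU, MNV, JRSC are mutually consistent (residuals ≈ 0); HLID is off by 25.4 km.

HLID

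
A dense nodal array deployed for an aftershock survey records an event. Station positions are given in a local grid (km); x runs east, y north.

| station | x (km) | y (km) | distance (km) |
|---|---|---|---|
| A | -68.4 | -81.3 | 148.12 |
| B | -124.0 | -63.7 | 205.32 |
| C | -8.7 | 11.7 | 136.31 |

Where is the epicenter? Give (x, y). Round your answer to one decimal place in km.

79.3 km east, -92.4 km north

Circle about each station: (x + 68.4)² + (y + 81.3)² = 148.12²; (x + 124.0)² + (y + 63.7)² = 205.32²; (x + 8.7)² + (y − 11.7)² = 136.31².
Subtracting the A equation from the B and C equations removes the quadratic terms:
-111.2 x + 35.2 y = -12071.33
119.4 x + 186.0 y = -7716.55
Solving the 2×2 system: x ≈ 79.3, y ≈ -92.4 km.
Check against A (with the unrounded x, y): √((x + 68.4)²+(y + 81.3)²) = 148.12 ≈ 148.12 km. ✓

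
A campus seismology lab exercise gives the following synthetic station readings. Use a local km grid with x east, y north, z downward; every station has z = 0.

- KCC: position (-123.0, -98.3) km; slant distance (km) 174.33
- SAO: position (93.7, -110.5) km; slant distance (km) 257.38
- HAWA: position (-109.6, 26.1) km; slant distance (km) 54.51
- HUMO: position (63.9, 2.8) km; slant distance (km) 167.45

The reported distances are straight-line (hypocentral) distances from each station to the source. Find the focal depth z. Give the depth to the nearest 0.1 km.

depth ≈ 21.6 km

Each station gives a sphere (x−x_i)² + (y−y_i)² + z² = d_i² (stations at z=0).
Subtracting the KCC sphere from SAO and HAWA: z² cancels, leaving linear equations in x and y:
433.4 x − 24.4 y = -39655.47
26.8 x + 248.8 y = 15321.09
Solving: x ≈ -87.501, y ≈ 71.005 km (keep extra digits for the depth step; rounded: -87.5, 71.0).
Then from the KCC sphere: z² = 174.33² − (x + 123.0)² − (y + 98.3)² with x = -87.501, y = 71.005, so z ≈ 21.601 ≈ 21.6 km.
Check against HUMO (with the unrounded solution): distance 167.45 ≈ 167.45 km. ✓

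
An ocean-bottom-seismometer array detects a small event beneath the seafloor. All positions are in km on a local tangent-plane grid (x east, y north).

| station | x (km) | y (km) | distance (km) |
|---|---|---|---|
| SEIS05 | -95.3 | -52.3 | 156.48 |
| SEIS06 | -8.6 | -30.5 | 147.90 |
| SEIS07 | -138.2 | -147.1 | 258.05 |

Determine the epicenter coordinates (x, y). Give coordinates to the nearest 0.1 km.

Circle about each station: (x + 95.3)² + (y + 52.3)² = 156.48²; (x + 8.6)² + (y + 30.5)² = 147.90²; (x + 138.2)² + (y + 147.1)² = 258.05².
Subtracting pairs of circle equations eliminates x²+y² and gives linear equations (the radical axes):
173.4 x + 43.6 y = -8201.59
-85.8 x − 189.6 y = -13183.54
Solving the 2×2 system: x ≈ -73.1, y ≈ 102.6 km.
Check against SEIS05 (with the unrounded x, y): √((x + 95.3)²+(y + 52.3)²) = 156.50 ≈ 156.48 km. ✓

(-73.1, 102.6)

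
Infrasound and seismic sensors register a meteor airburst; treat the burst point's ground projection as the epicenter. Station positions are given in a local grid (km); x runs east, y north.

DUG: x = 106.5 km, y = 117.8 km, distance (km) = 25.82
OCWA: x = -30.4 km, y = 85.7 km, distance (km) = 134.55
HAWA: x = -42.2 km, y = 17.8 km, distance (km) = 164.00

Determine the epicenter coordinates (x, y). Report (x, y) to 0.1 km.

104.0 km east, 92.1 km north

Circle about each station: (x − 106.5)² + (y − 117.8)² = 25.82²; (x + 30.4)² + (y − 85.7)² = 134.55²; (x + 42.2)² + (y − 17.8)² = 164.00².
Subtracting pairs of circle equations eliminates x²+y² and gives linear equations (the radical axes):
-273.8 x − 64.2 y = -34387.47
-297.4 x − 200.0 y = -49350.74
Solving the 2×2 system: x ≈ 104.0, y ≈ 92.1 km.
Check against DUG (with the unrounded x, y): √((x − 106.5)²+(y − 117.8)²) = 25.81 ≈ 25.82 km. ✓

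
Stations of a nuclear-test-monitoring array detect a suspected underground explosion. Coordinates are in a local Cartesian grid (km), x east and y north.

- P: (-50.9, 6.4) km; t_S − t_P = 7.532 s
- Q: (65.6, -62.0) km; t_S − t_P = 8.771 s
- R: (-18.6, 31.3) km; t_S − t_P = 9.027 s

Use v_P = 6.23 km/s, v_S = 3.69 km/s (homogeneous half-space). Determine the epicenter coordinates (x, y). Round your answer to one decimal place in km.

Distance from S−P lag: d = Δt · v_P v_S / (v_P − v_S) = Δt · (6.23·3.69)/(6.23−3.69) ≈ 9.0507·Δt.
So d_P = 68.17, d_Q = 79.38, d_R = 81.70 km.
Circle about each station: (x + 50.9)² + (y − 6.4)² = 68.17²; (x − 65.6)² + (y + 62.0)² = 79.38²; (x + 18.6)² + (y − 31.3)² = 81.70².
Subtracting the P equation from the Q and R equations removes the quadratic terms:
233.0 x − 136.8 y = 3861.55
64.6 x + 49.8 y = -3333.86
Solving the 2×2 system: x ≈ -12.9, y ≈ -50.2 km.
Check against P (with the unrounded x, y): √((x + 50.9)²+(y − 6.4)²) = 68.18 ≈ 68.17 km. ✓

(-12.9, -50.2)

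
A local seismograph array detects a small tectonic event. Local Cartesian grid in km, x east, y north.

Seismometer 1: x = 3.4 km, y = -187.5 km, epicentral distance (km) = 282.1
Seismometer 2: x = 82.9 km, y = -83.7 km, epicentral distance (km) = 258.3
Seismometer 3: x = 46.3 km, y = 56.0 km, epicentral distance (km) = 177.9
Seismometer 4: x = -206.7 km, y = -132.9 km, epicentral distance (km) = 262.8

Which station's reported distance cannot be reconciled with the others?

Solve using three stations at a time. Using Seismometer 1, Seismometer 2, Seismometer 3 (subtract circle equations pairwise → linear system) gives (x, y) ≈ (-131.7, 60.2).
Distances from that point to each station vs reported:
  Seismometer 1: calculated 282.2 vs reported 282.1 → residual 0.1 km
  Seismometer 2: calculated 258.4 vs reported 258.3 → residual 0.1 km
  Seismometer 3: calculated 178.0 vs reported 177.9 → residual 0.1 km
  Seismometer 4: calculated 207.2 vs reported 262.8 → residual 55.6 km
Seismometer 1, Seismometer 2, Seismometer 3 are mutually consistent (residuals ≈ 0); Seismometer 4 is off by 55.6 km.

Seismometer 4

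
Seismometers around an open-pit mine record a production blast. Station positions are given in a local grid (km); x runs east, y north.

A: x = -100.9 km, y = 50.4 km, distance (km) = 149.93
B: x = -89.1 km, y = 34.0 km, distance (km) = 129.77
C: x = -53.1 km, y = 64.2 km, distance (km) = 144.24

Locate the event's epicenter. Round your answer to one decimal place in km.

Circle about each station: (x + 100.9)² + (y − 50.4)² = 149.93²; (x + 89.1)² + (y − 34.0)² = 129.77²; (x + 53.1)² + (y − 64.2)² = 144.24².
Subtracting the A equation from the B and C equations removes the quadratic terms:
23.6 x − 32.8 y = 2012.59
95.6 x + 27.6 y = -4105.89
Solving the 2×2 system: x ≈ -20.9, y ≈ -76.4 km.

-20.9 km east, -76.4 km north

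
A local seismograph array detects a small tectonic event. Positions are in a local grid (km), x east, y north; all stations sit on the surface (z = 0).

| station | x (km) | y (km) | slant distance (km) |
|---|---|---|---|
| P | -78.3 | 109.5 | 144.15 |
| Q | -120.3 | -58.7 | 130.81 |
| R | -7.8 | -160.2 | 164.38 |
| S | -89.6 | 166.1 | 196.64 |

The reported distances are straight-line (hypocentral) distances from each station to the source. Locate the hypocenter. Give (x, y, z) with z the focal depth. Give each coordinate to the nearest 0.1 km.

x ≈ -15.2 km, y ≈ -6.5 km, depth ≈ 57.8 km

Each station gives a sphere (x−x_i)² + (y−y_i)² + z² = d_i² (stations at z=0).
Subtracting the P sphere from Q and R: z² cancels, leaving linear equations in x and y:
-84.0 x − 336.4 y = 3464.61
141.0 x − 539.4 y = 1362.18
Solving: x ≈ -15.210, y ≈ -6.501 km (keep extra digits for the depth step; rounded: -15.2, -6.5).
Then from the P sphere: z² = 144.15² − (x + 78.3)² − (y − 109.5)² with x = -15.210, y = -6.501, so z ≈ 57.816 ≈ 57.8 km.
Check against S (with the unrounded solution): distance 196.64 ≈ 196.64 km. ✓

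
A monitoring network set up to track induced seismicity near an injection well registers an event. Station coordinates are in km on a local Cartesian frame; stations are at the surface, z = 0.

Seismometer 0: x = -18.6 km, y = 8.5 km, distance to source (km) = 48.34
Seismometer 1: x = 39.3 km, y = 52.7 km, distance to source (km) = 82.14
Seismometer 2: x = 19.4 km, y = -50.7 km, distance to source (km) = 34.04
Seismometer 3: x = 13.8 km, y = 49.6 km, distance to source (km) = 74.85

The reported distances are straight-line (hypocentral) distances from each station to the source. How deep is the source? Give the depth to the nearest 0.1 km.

Each station gives a sphere (x−x_i)² + (y−y_i)² + z² = d_i² (stations at z=0).
Subtracting the Seismometer 0 sphere from Seismometer 1 and Seismometer 2: z² cancels, leaving linear equations in x and y:
115.8 x + 88.4 y = -506.65
76.0 x − 118.4 y = 3706.67
Solving: x ≈ 13.103, y ≈ -22.896 km (keep extra digits for the depth step; rounded: 13.1, -22.9).
Then from the Seismometer 0 sphere: z² = 48.34² − (x + 18.6)² − (y − 8.5)² with x = 13.103, y = -22.896, so z ≈ 18.600 ≈ 18.6 km.

depth ≈ 18.6 km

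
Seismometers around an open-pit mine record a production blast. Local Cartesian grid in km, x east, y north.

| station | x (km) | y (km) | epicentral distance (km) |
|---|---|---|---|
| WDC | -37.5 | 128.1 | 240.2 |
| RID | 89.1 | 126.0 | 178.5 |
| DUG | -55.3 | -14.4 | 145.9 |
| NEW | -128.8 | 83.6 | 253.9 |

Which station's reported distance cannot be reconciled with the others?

WDC

Solve using three stations at a time. Using RID, DUG, NEW (subtract circle equations pairwise → linear system) gives (x, y) ≈ (85.6, -52.5).
Distances from that point to each station vs reported:
  WDC: calculated 218.5 vs reported 240.2 → residual 21.7 km
  RID: calculated 178.5 vs reported 178.5 → residual 0.0 km
  DUG: calculated 145.9 vs reported 145.9 → residual 0.0 km
  NEW: calculated 253.9 vs reported 253.9 → residual 0.0 km
RID, DUG, NEW are mutually consistent (residuals ≈ 0); WDC is off by 21.7 km.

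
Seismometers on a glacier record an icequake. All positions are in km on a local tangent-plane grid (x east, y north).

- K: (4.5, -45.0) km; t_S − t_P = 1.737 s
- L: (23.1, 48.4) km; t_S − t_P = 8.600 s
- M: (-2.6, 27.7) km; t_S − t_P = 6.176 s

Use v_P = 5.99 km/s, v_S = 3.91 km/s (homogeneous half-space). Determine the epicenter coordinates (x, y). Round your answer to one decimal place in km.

x ≈ -14.6 km, y ≈ -40.8 km

Distance from S−P lag: d = Δt · v_P v_S / (v_P − v_S) = Δt · (5.99·3.91)/(5.99−3.91) ≈ 11.2600·Δt.
So d_K = 19.56, d_L = 96.84, d_M = 69.54 km.
Circle about each station: (x − 4.5)² + (y + 45.0)² = 19.56²; (x − 23.1)² + (y − 48.4)² = 96.84²; (x + 2.6)² + (y − 27.7)² = 69.54².
Subtracting pairs of circle equations eliminates x²+y² and gives linear equations (the radical axes):
37.2 x + 186.8 y = -8164.47
-14.2 x + 145.4 y = -5724.42
Solving the 2×2 system: x ≈ -14.6, y ≈ -40.8 km.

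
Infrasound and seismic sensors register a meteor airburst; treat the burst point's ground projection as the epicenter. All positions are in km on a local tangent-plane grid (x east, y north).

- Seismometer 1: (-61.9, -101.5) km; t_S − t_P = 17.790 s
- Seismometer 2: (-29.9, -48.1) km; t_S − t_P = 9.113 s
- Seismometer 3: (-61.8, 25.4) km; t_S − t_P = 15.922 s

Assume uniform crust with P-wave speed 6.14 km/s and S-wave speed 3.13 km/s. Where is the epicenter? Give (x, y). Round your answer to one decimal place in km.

x ≈ 24.7 km, y ≈ -28.0 km

Distance from S−P lag: d = Δt · v_P v_S / (v_P − v_S) = Δt · (6.14·3.13)/(6.14−3.13) ≈ 6.3848·Δt.
So d_Seismometer 1 = 113.59, d_Seismometer 2 = 58.18, d_Seismometer 3 = 101.66 km.
Circle about each station: (x + 61.9)² + (y + 101.5)² = 113.59²; (x + 29.9)² + (y + 48.1)² = 58.18²; (x + 61.8)² + (y − 25.4)² = 101.66².
Subtracting the Seismometer 1 equation from the Seismometer 2 and Seismometer 3 equations removes the quadratic terms:
64.0 x + 106.8 y = -1408.46
0.2 x + 253.8 y = -7101.53
Solving the 2×2 system: x ≈ 24.7, y ≈ -28.0 km.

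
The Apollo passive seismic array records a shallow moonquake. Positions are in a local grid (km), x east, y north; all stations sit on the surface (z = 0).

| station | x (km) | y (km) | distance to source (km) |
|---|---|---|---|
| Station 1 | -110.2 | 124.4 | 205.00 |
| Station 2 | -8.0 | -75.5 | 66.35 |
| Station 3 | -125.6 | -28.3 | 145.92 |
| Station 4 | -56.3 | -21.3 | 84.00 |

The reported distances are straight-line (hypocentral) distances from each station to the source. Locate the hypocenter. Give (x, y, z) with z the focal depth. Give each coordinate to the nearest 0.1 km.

Each station gives a sphere (x−x_i)² + (y−y_i)² + z² = d_i² (stations at z=0).
Subtracting the Station 1 sphere from Station 2 and Station 3: z² cancels, leaving linear equations in x and y:
204.4 x − 399.8 y = 15767.53
-30.8 x − 305.4 y = 9689.20
Solving: x ≈ 12.600, y ≈ -32.997 km (keep extra digits for the depth step; rounded: 12.6, -33.0).
Then from the Station 1 sphere: z² = 205.00² − (x + 110.2)² − (y − 124.4)² with x = 12.600, y = -32.997, so z ≈ 46.598 ≈ 46.6 km.

x ≈ 12.6 km, y ≈ -33.0 km, depth ≈ 46.6 km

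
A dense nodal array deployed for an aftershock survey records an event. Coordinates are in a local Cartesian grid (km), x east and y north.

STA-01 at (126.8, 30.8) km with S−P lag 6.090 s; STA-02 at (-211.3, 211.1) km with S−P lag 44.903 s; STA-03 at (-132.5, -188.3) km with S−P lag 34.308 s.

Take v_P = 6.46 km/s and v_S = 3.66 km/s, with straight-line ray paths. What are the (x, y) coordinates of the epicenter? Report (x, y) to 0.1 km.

96.3 km east, -10.6 km north

Distance from S−P lag: d = Δt · v_P v_S / (v_P − v_S) = Δt · (6.46·3.66)/(6.46−3.66) ≈ 8.4441·Δt.
So d_STA-01 = 51.42, d_STA-02 = 379.17, d_STA-03 = 289.70 km.
Circle about each station: (x − 126.8)² + (y − 30.8)² = 51.42²; (x + 211.3)² + (y − 211.1)² = 379.17²; (x + 132.5)² + (y + 188.3)² = 289.70².
Subtracting the STA-01 equation from the STA-02 and STA-03 equations removes the quadratic terms:
-676.2 x + 360.6 y = -68941.85
-518.6 x − 438.2 y = -45295.81
Solving the 2×2 system: x ≈ 96.3, y ≈ -10.6 km.
Check against STA-01 (with the unrounded x, y): √((x − 126.8)²+(y − 30.8)²) = 51.42 ≈ 51.42 km. ✓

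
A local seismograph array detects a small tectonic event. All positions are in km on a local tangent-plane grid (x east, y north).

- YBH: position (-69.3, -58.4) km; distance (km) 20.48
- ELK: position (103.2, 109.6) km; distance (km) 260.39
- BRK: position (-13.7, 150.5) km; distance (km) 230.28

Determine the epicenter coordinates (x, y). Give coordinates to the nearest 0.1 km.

-87.6 km east, -67.6 km north

Circle about each station: (x + 69.3)² + (y + 58.4)² = 20.48²; (x − 103.2)² + (y − 109.6)² = 260.39²; (x + 13.7)² + (y − 150.5)² = 230.28².
Subtracting the YBH equation from the ELK and BRK equations removes the quadratic terms:
345.0 x + 336.0 y = -52934.17
111.2 x + 417.8 y = -37984.56
Solving the 2×2 system: x ≈ -87.6, y ≈ -67.6 km.
Check against YBH (with the unrounded x, y): √((x + 69.3)²+(y + 58.4)²) = 20.48 ≈ 20.48 km. ✓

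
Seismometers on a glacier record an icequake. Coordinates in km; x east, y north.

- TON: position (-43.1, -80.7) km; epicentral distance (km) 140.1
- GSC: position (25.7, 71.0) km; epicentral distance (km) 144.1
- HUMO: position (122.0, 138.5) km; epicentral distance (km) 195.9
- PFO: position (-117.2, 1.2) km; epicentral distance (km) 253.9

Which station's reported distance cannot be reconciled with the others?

Solve using three stations at a time. Using TON, GSC, HUMO (subtract circle equations pairwise → linear system) gives (x, y) ≈ (94.7, -55.5).
Distances from that point to each station vs reported:
  TON: calculated 140.1 vs reported 140.1 → residual 0.0 km
  GSC: calculated 144.1 vs reported 144.1 → residual 0.0 km
  HUMO: calculated 195.9 vs reported 195.9 → residual 0.0 km
  PFO: calculated 219.4 vs reported 253.9 → residual 34.5 km
TON, GSC, HUMO are mutually consistent (residuals ≈ 0); PFO is off by 34.5 km.

PFO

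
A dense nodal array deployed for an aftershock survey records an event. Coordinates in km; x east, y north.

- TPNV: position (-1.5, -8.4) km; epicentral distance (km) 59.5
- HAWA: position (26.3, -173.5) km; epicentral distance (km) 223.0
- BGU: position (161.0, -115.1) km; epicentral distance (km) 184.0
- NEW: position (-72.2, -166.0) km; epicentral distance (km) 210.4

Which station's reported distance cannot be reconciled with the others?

Solve using three stations at a time. Using TPNV, HAWA, NEW (subtract circle equations pairwise → linear system) gives (x, y) ≈ (-34.6, 41.0).
Distances from that point to each station vs reported:
  TPNV: calculated 59.5 vs reported 59.5 → residual 0.0 km
  HAWA: calculated 223.0 vs reported 223.0 → residual 0.0 km
  BGU: calculated 250.3 vs reported 184.0 → residual 66.3 km
  NEW: calculated 210.4 vs reported 210.4 → residual 0.0 km
TPNV, HAWA, NEW are mutually consistent (residuals ≈ 0); BGU is off by 66.3 km.

BGU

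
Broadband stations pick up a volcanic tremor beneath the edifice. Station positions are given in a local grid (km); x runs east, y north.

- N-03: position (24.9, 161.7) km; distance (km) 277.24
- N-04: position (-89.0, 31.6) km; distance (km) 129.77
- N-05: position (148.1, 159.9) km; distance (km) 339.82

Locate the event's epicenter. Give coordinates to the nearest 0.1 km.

Circle about each station: (x − 24.9)² + (y − 161.7)² = 277.24²; (x + 89.0)² + (y − 31.6)² = 129.77²; (x − 148.1)² + (y − 159.9)² = 339.82².
Subtracting the N-03 equation from the N-04 and N-05 equations removes the quadratic terms:
-227.8 x − 260.2 y = 42174.42
246.4 x − 3.6 y = -17880.89
Solving the 2×2 system: x ≈ -74.0, y ≈ -97.3 km.
Check against N-03 (with the unrounded x, y): √((x − 24.9)²+(y − 161.7)²) = 277.24 ≈ 277.24 km. ✓

x ≈ -74.0 km, y ≈ -97.3 km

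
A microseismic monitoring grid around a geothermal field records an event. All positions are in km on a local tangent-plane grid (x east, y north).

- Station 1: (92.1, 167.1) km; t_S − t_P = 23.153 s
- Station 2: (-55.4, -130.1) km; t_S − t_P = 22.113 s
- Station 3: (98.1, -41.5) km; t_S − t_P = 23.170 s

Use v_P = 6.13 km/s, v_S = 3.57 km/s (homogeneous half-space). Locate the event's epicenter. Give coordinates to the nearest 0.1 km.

Distance from S−P lag: d = Δt · v_P v_S / (v_P − v_S) = Δt · (6.13·3.57)/(6.13−3.57) ≈ 8.5485·Δt.
So d_Station 1 = 197.92, d_Station 2 = 189.03, d_Station 3 = 198.07 km.
Circle about each station: (x − 92.1)² + (y − 167.1)² = 197.92²; (x + 55.4)² + (y + 130.1)² = 189.03²; (x − 98.1)² + (y + 41.5)² = 198.07².
Subtracting pairs of circle equations eliminates x²+y² and gives linear equations (the radical axes):
-295.0 x − 594.4 y = -12969.66
12.0 x − 417.2 y = -25118.36
Solving the 2×2 system: x ≈ -73.1, y ≈ 58.1 km.
Check against Station 1 (with the unrounded x, y): √((x − 92.1)²+(y − 167.1)²) = 197.93 ≈ 197.92 km. ✓

(-73.1, 58.1)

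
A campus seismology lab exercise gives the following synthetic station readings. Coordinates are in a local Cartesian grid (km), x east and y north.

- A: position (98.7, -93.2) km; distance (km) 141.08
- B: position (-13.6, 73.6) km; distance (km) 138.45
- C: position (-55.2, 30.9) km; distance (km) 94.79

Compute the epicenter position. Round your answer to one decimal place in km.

x ≈ -39.0 km, y ≈ -62.5 km

Circle about each station: (x − 98.7)² + (y + 93.2)² = 141.08²; (x + 13.6)² + (y − 73.6)² = 138.45²; (x + 55.2)² + (y − 30.9)² = 94.79².
Subtracting pairs of circle equations eliminates x²+y² and gives linear equations (the radical axes):
-224.6 x + 333.6 y = -12090.85
-307.8 x + 248.2 y = -3507.66
Solving the 2×2 system: x ≈ -39.0, y ≈ -62.5 km.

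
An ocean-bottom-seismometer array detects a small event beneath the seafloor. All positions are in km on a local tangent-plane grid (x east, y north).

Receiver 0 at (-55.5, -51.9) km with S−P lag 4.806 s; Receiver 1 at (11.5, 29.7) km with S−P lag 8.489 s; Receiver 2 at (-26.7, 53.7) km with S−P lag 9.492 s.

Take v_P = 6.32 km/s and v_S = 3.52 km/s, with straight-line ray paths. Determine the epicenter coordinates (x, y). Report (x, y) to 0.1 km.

Distance from S−P lag: d = Δt · v_P v_S / (v_P − v_S) = Δt · (6.32·3.52)/(6.32−3.52) ≈ 7.9451·Δt.
So d_Receiver 0 = 38.18, d_Receiver 1 = 67.45, d_Receiver 2 = 75.42 km.
Circle about each station: (x + 55.5)² + (y + 51.9)² = 38.18²; (x − 11.5)² + (y − 29.7)² = 67.45²; (x + 26.7)² + (y − 53.7)² = 75.42².
Subtracting pairs of circle equations eliminates x²+y² and gives linear equations (the radical axes):
134.0 x + 163.2 y = -7851.31
57.6 x + 211.2 y = -6407.74
Solving the 2×2 system: x ≈ -32.4, y ≈ -21.5 km.

(-32.4, -21.5)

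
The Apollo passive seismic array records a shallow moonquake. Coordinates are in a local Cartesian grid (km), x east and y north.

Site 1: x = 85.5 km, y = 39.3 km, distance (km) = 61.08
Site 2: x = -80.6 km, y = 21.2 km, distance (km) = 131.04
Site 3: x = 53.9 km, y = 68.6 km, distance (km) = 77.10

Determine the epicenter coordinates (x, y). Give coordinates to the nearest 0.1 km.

Circle about each station: (x − 85.5)² + (y − 39.3)² = 61.08²; (x + 80.6)² + (y − 21.2)² = 131.04²; (x − 53.9)² + (y − 68.6)² = 77.10².
Subtracting the Site 1 equation from the Site 2 and Site 3 equations removes the quadratic terms:
-332.2 x − 36.2 y = -15349.66
-63.2 x + 58.6 y = -3457.21
Solving the 2×2 system: x ≈ 47.1, y ≈ -8.2 km.

x ≈ 47.1 km, y ≈ -8.2 km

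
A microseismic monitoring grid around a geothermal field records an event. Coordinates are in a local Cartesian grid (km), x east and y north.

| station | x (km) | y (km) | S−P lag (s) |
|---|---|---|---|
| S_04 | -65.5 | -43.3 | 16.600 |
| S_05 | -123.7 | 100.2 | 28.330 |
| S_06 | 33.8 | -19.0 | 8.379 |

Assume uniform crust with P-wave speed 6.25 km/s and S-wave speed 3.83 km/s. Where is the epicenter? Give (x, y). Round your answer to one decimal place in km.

Distance from S−P lag: d = Δt · v_P v_S / (v_P − v_S) = Δt · (6.25·3.83)/(6.25−3.83) ≈ 9.8915·Δt.
So d_S_04 = 164.20, d_S_05 = 280.23, d_S_06 = 82.88 km.
Circle about each station: (x + 65.5)² + (y + 43.3)² = 164.20²; (x + 123.7)² + (y − 100.2)² = 280.23²; (x − 33.8)² + (y + 19.0)² = 82.88².
Subtracting the S_04 equation from the S_05 and S_06 equations removes the quadratic terms:
-116.4 x + 287.0 y = -32390.62
198.6 x + 48.6 y = 15430.85
Solving the 2×2 system: x ≈ 95.8, y ≈ -74.0 km.

(95.8, -74.0)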